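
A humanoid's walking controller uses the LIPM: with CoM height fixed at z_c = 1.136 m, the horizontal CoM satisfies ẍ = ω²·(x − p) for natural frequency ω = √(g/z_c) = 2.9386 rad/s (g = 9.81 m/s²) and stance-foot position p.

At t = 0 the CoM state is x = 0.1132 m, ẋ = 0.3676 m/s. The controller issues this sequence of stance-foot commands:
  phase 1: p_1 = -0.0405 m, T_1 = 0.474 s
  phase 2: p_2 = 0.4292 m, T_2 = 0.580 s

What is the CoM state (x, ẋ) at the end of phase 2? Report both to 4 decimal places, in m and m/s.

x = 2.1819, ẋ = 5.3976

phase 1: p=-0.0405, T=0.474, ωT=1.392896, cosh=2.137425, sinh=1.889070; start (x,ẋ)=(0.113200, 0.367600) → end (x,ẋ)=(0.524333, 1.638940)
phase 2: p=0.4292, T=0.580, ωT=1.704388, cosh=2.839952, sinh=2.658068; start (x,ẋ)=(0.524333, 1.638940) → end (x,ẋ)=(2.181852, 5.397594)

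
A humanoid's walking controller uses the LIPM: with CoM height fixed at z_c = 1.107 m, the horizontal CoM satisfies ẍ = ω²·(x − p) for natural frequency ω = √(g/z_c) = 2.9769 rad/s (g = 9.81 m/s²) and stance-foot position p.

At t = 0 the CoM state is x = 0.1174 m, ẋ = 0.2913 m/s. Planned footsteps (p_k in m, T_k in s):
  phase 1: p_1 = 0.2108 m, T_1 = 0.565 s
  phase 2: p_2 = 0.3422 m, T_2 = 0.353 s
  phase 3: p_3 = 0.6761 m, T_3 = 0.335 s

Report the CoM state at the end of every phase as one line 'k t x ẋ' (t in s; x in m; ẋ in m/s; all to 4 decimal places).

1 0.5650 0.2050 0.0886
2 0.9180 0.1593 -0.3706
3 1.2530 -0.2654 -2.3720

phase 1: p=0.2108, T=0.565, ωT=1.681948, cosh=2.781016, sinh=2.595005; start (x,ẋ)=(0.117400, 0.291300) → end (x,ẋ)=(0.204983, 0.088588)
phase 2: p=0.3422, T=0.353, ωT=1.050846, cosh=1.604855, sinh=1.255213; start (x,ẋ)=(0.204983, 0.088588) → end (x,ẋ)=(0.159341, -0.370558)
phase 3: p=0.6761, T=0.335, ωT=0.997262, cosh=1.539868, sinh=1.170980; start (x,ẋ)=(0.159341, -0.370558) → end (x,ẋ)=(-0.265403, -2.371978)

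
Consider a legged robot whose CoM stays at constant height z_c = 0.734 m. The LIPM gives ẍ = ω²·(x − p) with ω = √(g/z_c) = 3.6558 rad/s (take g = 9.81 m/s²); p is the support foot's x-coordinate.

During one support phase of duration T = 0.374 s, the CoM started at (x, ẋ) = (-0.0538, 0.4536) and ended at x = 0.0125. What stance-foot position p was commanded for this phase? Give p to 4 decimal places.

ωT = 3.6558·0.374 = 1.367269; cosh(ωT) = 2.089710, sinh(ωT) = 1.834908
x(T) = p + (x₀−p)·cosh(ωT) + (ẋ₀/ω)·sinh(ωT) ⇒ p·(1 − cosh) = x(T) − x₀·cosh − (ẋ₀/ω)·sinh
numerator   = 0.0125 − (-0.0538)·2.089710 − (0.4536/3.6558)·1.834908 = -0.102743
denominator = 1 − 2.089710 = -1.089710
p = -0.102743 / -1.089710 = 0.0943

p = 0.0943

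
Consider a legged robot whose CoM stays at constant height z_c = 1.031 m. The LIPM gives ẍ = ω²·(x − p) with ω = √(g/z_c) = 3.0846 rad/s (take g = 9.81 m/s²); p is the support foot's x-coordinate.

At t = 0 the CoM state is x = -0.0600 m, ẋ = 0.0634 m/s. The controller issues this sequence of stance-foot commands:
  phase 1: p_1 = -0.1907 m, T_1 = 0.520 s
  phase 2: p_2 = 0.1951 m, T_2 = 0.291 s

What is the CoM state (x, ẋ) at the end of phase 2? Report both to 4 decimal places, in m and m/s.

phase 1: p=-0.1907, T=0.520, ωT=1.603992, cosh=2.586968, sinh=2.385876; start (x,ẋ)=(-0.060000, 0.063400) → end (x,ẋ)=(0.196455, 1.125897)
phase 2: p=0.1951, T=0.291, ωT=0.897619, cosh=1.430646, sinh=1.023107; start (x,ẋ)=(0.196455, 1.125897) → end (x,ẋ)=(0.570479, 1.615037)

x = 0.5705, ẋ = 1.6150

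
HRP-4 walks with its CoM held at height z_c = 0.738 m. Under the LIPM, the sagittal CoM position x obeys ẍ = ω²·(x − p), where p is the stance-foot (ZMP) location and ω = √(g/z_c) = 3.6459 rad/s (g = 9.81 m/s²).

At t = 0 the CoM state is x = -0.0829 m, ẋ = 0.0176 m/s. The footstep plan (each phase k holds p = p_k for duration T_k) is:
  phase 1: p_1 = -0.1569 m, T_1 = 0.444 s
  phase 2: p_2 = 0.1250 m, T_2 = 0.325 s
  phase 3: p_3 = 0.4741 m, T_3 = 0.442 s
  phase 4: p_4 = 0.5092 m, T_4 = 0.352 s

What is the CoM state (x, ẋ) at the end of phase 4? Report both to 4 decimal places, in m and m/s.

x = 0.7008, ẋ = 0.8210

phase 1: p=-0.1569, T=0.444, ωT=1.618780, cosh=2.622534, sinh=2.424393; start (x,ẋ)=(-0.082900, 0.017600) → end (x,ẋ)=(0.048871, 0.700250)
phase 2: p=0.1250, T=0.325, ωT=1.184918, cosh=1.788094, sinh=1.482323; start (x,ẋ)=(0.048871, 0.700250) → end (x,ẋ)=(0.273576, 0.840680)
phase 3: p=0.4741, T=0.442, ωT=1.611488, cosh=2.604925, sinh=2.405335; start (x,ẋ)=(0.273576, 0.840680) → end (x,ẋ)=(0.506378, 0.431394)
phase 4: p=0.5092, T=0.352, ωT=1.283357, cosh=1.942919, sinh=1.665814; start (x,ẋ)=(0.506378, 0.431394) → end (x,ẋ)=(0.700822, 0.821026)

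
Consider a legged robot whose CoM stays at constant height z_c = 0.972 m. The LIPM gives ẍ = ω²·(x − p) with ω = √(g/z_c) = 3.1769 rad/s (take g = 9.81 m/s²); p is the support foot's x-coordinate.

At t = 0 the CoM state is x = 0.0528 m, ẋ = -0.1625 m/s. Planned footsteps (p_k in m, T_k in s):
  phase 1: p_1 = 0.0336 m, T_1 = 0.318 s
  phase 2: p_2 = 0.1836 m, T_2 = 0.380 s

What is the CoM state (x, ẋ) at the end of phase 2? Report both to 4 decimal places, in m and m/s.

phase 1: p=0.0336, T=0.318, ωT=1.010254, cosh=1.555213, sinh=1.191086; start (x,ẋ)=(0.052800, -0.162500) → end (x,ẋ)=(0.002535, -0.180070)
phase 2: p=0.1836, T=0.380, ωT=1.207222, cosh=1.821604, sinh=1.522577; start (x,ẋ)=(0.002535, -0.180070) → end (x,ẋ)=(-0.232529, -1.203839)

x = -0.2325, ẋ = -1.2038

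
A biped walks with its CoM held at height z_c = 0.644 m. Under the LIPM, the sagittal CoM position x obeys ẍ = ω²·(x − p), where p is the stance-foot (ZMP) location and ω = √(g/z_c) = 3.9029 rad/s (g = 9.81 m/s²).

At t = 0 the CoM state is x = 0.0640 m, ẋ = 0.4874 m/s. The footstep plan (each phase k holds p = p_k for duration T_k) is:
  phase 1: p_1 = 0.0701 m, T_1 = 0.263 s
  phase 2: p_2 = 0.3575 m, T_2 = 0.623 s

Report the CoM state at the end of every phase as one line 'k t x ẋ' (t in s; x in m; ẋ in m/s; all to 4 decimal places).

1 0.2630 0.2124 0.7386
2 0.8860 0.5939 1.0372

phase 1: p=0.0701, T=0.263, ωT=1.026463, cosh=1.574724, sinh=1.216452; start (x,ẋ)=(0.064000, 0.487400) → end (x,ẋ)=(0.212406, 0.738559)
phase 2: p=0.3575, T=0.623, ωT=2.431507, cosh=5.731957, sinh=5.644053; start (x,ẋ)=(0.212406, 0.738559) → end (x,ẋ)=(0.593874, 1.037245)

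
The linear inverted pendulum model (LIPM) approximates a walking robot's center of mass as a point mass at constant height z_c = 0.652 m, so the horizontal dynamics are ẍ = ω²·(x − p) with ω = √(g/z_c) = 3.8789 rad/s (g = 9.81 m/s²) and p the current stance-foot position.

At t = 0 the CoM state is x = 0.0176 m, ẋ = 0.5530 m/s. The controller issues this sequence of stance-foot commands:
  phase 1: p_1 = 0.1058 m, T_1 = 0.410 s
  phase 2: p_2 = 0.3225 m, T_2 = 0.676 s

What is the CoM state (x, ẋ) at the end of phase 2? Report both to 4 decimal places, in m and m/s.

x = 0.6570, ẋ = 1.3718

phase 1: p=0.1058, T=0.410, ωT=1.590349, cosh=2.554658, sinh=2.350803; start (x,ẋ)=(0.017600, 0.553000) → end (x,ẋ)=(0.215624, 0.608471)
phase 2: p=0.3225, T=0.676, ωT=2.622136, cosh=6.918874, sinh=6.846226; start (x,ẋ)=(0.215624, 0.608471) → end (x,ẋ)=(0.656987, 1.371762)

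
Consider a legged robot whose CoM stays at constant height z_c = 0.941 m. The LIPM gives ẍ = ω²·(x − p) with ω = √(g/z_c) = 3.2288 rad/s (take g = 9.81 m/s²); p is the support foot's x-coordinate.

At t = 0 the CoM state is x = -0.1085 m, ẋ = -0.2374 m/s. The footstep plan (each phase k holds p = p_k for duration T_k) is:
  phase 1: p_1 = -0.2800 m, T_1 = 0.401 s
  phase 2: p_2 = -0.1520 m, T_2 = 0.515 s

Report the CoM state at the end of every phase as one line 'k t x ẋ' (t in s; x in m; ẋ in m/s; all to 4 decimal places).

1 0.4010 -0.0676 0.4690
2 0.9160 0.4477 1.9737

phase 1: p=-0.2800, T=0.401, ωT=1.294749, cosh=1.962023, sinh=1.688056; start (x,ẋ)=(-0.108500, -0.237400) → end (x,ẋ)=(-0.067629, 0.468959)
phase 2: p=-0.1520, T=0.515, ωT=1.662832, cosh=2.731914, sinh=2.542313; start (x,ẋ)=(-0.067629, 0.468959) → end (x,ẋ)=(0.447747, 1.973726)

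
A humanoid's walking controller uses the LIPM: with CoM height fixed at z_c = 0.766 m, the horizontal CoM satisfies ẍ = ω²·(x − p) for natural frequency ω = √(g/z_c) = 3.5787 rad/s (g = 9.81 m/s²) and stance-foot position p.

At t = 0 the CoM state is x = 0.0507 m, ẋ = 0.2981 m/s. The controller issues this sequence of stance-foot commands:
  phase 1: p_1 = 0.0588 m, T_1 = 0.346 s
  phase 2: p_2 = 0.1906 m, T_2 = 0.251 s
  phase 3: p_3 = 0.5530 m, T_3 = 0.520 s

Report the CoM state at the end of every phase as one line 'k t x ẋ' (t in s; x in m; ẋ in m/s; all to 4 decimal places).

1 0.3460 0.1753 0.5116
2 0.5970 0.3150 0.6759
3 1.1170 0.3619 -0.4462

phase 1: p=0.0588, T=0.346, ωT=1.238230, cosh=1.869700, sinh=1.579803; start (x,ẋ)=(0.050700, 0.298100) → end (x,ẋ)=(0.175251, 0.511563)
phase 2: p=0.1906, T=0.251, ωT=0.898254, cosh=1.431296, sinh=1.024016; start (x,ẋ)=(0.175251, 0.511563) → end (x,ẋ)=(0.315010, 0.675948)
phase 3: p=0.5530, T=0.520, ωT=1.860924, cosh=3.292602, sinh=3.137073; start (x,ẋ)=(0.315010, 0.675948) → end (x,ẋ)=(0.361926, -0.446203)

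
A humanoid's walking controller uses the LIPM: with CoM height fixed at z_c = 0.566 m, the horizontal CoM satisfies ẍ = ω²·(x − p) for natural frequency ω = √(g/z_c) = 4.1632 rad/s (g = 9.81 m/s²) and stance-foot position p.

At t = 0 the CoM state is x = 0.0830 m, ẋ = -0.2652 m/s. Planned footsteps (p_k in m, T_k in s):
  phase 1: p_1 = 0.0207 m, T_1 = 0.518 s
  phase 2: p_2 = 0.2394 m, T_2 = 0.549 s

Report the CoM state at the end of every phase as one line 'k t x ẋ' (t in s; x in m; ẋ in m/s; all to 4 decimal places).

phase 1: p=0.0207, T=0.518, ωT=2.156538, cosh=4.378446, sinh=4.262721; start (x,ẋ)=(0.083000, -0.265200) → end (x,ẋ)=(0.021938, -0.055553)
phase 2: p=0.2394, T=0.549, ωT=2.285597, cosh=4.966633, sinh=4.864919; start (x,ẋ)=(0.021938, -0.055553) → end (x,ẋ)=(-0.905573, -4.680316)

1 0.5180 0.0219 -0.0556
2 1.0670 -0.9056 -4.6803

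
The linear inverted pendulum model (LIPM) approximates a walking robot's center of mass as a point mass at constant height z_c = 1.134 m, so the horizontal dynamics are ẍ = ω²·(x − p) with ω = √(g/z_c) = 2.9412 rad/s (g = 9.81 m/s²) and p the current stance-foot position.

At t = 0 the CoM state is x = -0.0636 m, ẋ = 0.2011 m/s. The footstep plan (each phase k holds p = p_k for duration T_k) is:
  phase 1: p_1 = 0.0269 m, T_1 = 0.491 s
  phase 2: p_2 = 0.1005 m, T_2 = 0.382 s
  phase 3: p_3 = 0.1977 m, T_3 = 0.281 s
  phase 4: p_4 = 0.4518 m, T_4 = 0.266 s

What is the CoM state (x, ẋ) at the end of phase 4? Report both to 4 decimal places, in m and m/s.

x = -1.4265, ẋ = -5.1043

phase 1: p=0.0269, T=0.491, ωT=1.444129, cosh=2.237056, sinh=2.001104; start (x,ẋ)=(-0.063600, 0.201100) → end (x,ẋ)=(-0.038731, -0.082779)
phase 2: p=0.1005, T=0.382, ωT=1.123538, cosh=1.700423, sinh=1.375295; start (x,ẋ)=(-0.038731, -0.082779) → end (x,ẋ)=(-0.174959, -0.703952)
phase 3: p=0.1977, T=0.281, ωT=0.826477, cosh=1.361421, sinh=0.923833; start (x,ẋ)=(-0.174959, -0.703952) → end (x,ẋ)=(-0.530758, -1.970956)
phase 4: p=0.4518, T=0.266, ωT=0.782359, cosh=1.321975, sinh=0.864650; start (x,ẋ)=(-0.530758, -1.970956) → end (x,ẋ)=(-1.426536, -5.104305)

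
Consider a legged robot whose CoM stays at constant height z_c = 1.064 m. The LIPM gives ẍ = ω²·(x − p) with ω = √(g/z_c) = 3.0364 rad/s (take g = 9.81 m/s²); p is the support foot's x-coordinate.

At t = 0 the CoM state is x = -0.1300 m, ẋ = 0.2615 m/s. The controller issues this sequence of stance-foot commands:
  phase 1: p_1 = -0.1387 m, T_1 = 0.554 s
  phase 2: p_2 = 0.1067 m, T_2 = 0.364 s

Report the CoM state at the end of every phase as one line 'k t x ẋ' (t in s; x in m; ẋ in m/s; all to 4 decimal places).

1 0.5540 0.1090 0.7960
2 0.9180 0.4630 1.3432

phase 1: p=-0.1387, T=0.554, ωT=1.682166, cosh=2.781580, sinh=2.595609; start (x,ẋ)=(-0.130000, 0.261500) → end (x,ẋ)=(0.109038, 0.795950)
phase 2: p=0.1067, T=0.364, ωT=1.105250, cosh=1.675553, sinh=1.344425; start (x,ẋ)=(0.109038, 0.795950) → end (x,ẋ)=(0.463040, 1.343202)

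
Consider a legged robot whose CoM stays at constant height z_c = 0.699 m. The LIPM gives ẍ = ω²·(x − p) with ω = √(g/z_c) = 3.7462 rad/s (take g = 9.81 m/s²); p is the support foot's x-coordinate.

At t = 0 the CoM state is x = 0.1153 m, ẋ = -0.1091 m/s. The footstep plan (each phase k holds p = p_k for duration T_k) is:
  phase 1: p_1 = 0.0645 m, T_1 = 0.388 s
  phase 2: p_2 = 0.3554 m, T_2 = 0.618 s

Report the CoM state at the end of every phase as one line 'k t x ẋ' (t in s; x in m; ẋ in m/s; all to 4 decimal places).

1 0.3880 0.1202 0.1387
2 1.0060 -0.6614 -3.7083

phase 1: p=0.0645, T=0.388, ωT=1.453526, cosh=2.255958, sinh=2.022213; start (x,ẋ)=(0.115300, -0.109100) → end (x,ẋ)=(0.120210, 0.138716)
phase 2: p=0.3554, T=0.618, ωT=2.315152, cosh=5.112605, sinh=5.013853; start (x,ẋ)=(0.120210, 0.138716) → end (x,ẋ)=(-0.661378, -3.708347)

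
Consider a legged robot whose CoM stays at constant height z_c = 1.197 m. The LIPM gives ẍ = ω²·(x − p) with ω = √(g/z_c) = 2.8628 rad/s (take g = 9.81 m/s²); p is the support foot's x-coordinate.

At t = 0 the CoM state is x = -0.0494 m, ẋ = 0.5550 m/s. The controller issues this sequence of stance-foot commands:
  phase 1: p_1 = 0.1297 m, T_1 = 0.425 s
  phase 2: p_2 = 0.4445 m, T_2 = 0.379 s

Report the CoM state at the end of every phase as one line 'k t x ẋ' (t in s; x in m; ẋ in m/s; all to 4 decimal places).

phase 1: p=0.1297, T=0.425, ωT=1.216690, cosh=1.836102, sinh=1.539893; start (x,ẋ)=(-0.049400, 0.555000) → end (x,ẋ)=(0.099387, 0.229491)
phase 2: p=0.4445, T=0.379, ωT=1.085001, cosh=1.648672, sinh=1.310771; start (x,ẋ)=(0.099387, 0.229491) → end (x,ẋ)=(-0.019402, -0.916671)

1 0.4250 0.0994 0.2295
2 0.8040 -0.0194 -0.9167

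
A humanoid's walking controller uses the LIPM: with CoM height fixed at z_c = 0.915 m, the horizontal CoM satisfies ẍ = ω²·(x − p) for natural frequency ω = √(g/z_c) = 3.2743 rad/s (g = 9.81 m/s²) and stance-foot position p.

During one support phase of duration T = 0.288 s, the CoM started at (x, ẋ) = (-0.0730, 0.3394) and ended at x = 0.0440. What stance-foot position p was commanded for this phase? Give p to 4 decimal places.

ωT = 3.2743·0.288 = 0.942998; cosh(ωT) = 1.478564, sinh(ωT) = 1.089105
x(T) = p + (x₀−p)·cosh(ωT) + (ẋ₀/ω)·sinh(ωT) ⇒ p·(1 − cosh) = x(T) − x₀·cosh − (ẋ₀/ω)·sinh
numerator   = 0.0440 − (-0.0730)·1.478564 − (0.3394/3.2743)·1.089105 = 0.039043
denominator = 1 − 1.478564 = -0.478564
p = 0.039043 / -0.478564 = -0.0816

p = -0.0816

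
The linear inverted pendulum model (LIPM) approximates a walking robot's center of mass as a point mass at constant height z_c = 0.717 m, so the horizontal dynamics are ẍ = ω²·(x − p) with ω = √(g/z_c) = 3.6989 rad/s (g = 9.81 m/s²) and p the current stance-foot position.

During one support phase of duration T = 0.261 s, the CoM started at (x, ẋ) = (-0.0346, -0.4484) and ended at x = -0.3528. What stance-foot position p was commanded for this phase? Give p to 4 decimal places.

p = 0.3272

ωT = 3.6989·0.261 = 0.965413; cosh(ωT) = 1.503349, sinh(ωT) = 1.122523
x(T) = p + (x₀−p)·cosh(ωT) + (ẋ₀/ω)·sinh(ωT) ⇒ p·(1 − cosh) = x(T) − x₀·cosh − (ẋ₀/ω)·sinh
numerator   = -0.3528 − (-0.0346)·1.503349 − (-0.4484/3.6989)·1.122523 = -0.164706
denominator = 1 − 1.503349 = -0.503349
p = -0.164706 / -0.503349 = 0.3272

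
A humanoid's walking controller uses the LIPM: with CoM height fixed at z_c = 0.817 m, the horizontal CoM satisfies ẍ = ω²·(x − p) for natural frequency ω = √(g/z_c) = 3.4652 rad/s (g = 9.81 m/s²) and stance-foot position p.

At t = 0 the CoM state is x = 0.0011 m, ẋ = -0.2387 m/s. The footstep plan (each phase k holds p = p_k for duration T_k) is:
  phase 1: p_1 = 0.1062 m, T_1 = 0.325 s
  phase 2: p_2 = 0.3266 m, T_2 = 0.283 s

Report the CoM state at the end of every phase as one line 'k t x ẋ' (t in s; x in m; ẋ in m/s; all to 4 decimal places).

phase 1: p=0.1062, T=0.325, ωT=1.126190, cosh=1.704075, sinh=1.379809; start (x,ẋ)=(0.001100, -0.238700) → end (x,ẋ)=(-0.167946, -0.909279)
phase 2: p=0.3266, T=0.283, ωT=0.980652, cosh=1.520630, sinh=1.145563; start (x,ẋ)=(-0.167946, -0.909279) → end (x,ẋ)=(-0.726021, -3.345831)

1 0.3250 -0.1679 -0.9093
2 0.6080 -0.7260 -3.3458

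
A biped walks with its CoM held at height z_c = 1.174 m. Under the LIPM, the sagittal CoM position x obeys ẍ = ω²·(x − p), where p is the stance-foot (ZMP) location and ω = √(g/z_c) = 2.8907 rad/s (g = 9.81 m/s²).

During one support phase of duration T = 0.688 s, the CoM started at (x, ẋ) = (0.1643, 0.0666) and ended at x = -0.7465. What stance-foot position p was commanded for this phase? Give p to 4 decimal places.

ωT = 2.8907·0.688 = 1.988802; cosh(ωT) = 3.721816, sinh(ωT) = 3.584956
x(T) = p + (x₀−p)·cosh(ωT) + (ẋ₀/ω)·sinh(ωT) ⇒ p·(1 − cosh) = x(T) − x₀·cosh − (ẋ₀/ω)·sinh
numerator   = -0.7465 − (0.1643)·3.721816 − (0.0666/2.8907)·3.584956 = -1.440590
denominator = 1 − 3.721816 = -2.721816
p = -1.440590 / -2.721816 = 0.5293

p = 0.5293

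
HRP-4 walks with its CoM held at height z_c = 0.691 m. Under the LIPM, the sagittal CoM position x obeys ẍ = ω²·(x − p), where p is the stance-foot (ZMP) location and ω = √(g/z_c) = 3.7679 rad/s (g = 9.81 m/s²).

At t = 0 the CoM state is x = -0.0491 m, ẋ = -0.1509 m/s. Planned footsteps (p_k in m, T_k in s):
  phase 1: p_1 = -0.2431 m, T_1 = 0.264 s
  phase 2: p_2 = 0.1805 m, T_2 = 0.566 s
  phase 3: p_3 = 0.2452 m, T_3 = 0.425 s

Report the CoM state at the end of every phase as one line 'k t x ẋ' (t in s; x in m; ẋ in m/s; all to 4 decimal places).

phase 1: p=-0.2431, T=0.264, ωT=0.994726, cosh=1.536904, sinh=1.167079; start (x,ẋ)=(-0.049100, -0.150900) → end (x,ẋ)=(0.008319, 0.621184)
phase 2: p=0.1805, T=0.566, ωT=2.132631, cosh=4.277782, sinh=4.159257; start (x,ẋ)=(0.008319, 0.621184) → end (x,ẋ)=(0.129652, -0.041072)
phase 3: p=0.2452, T=0.425, ωT=1.601357, cosh=2.580692, sinh=2.379069; start (x,ẋ)=(0.129652, -0.041072) → end (x,ẋ)=(-0.078928, -1.141780)

1 0.2640 0.0083 0.6212
2 0.8300 0.1297 -0.0411
3 1.2550 -0.0789 -1.1418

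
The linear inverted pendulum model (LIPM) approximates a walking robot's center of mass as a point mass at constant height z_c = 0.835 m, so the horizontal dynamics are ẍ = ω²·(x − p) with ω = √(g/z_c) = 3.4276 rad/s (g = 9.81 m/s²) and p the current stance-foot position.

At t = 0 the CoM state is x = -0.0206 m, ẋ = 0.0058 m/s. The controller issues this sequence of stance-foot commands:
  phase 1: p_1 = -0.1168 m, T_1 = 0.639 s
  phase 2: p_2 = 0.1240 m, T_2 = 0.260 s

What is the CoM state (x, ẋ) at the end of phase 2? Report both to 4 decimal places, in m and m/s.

phase 1: p=-0.1168, T=0.639, ωT=2.190236, cosh=4.524608, sinh=4.412718; start (x,ẋ)=(-0.020600, 0.005800) → end (x,ẋ)=(0.325934, 1.481271)
phase 2: p=0.1240, T=0.260, ωT=0.891176, cosh=1.424084, sinh=1.013911; start (x,ẋ)=(0.325934, 1.481271) → end (x,ẋ)=(0.849743, 2.811232)

x = 0.8497, ẋ = 2.8112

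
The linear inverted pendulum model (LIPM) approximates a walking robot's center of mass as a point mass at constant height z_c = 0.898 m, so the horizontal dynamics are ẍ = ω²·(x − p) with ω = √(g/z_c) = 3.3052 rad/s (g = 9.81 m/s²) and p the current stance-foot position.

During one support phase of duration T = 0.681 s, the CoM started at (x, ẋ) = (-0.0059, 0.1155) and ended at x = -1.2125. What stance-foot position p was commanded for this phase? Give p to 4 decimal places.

ωT = 3.3052·0.681 = 2.250841; cosh(ωT) = 4.800515, sinh(ωT) = 4.695205
x(T) = p + (x₀−p)·cosh(ωT) + (ẋ₀/ω)·sinh(ωT) ⇒ p·(1 − cosh) = x(T) − x₀·cosh − (ẋ₀/ω)·sinh
numerator   = -1.2125 − (-0.0059)·4.800515 − (0.1155/3.3052)·4.695205 = -1.348251
denominator = 1 − 4.800515 = -3.800515
p = -1.348251 / -3.800515 = 0.3548

p = 0.3548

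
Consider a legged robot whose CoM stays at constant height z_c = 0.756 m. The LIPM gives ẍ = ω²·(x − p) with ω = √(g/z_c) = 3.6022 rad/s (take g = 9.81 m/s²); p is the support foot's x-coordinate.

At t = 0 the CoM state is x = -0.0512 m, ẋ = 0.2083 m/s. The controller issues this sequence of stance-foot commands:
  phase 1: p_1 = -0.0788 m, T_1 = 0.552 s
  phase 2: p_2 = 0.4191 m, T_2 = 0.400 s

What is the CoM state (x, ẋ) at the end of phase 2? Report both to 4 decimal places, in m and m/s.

x = 0.6259, ẋ = 1.1731

phase 1: p=-0.0788, T=0.552, ωT=1.988414, cosh=3.720428, sinh=3.583516; start (x,ẋ)=(-0.051200, 0.208300) → end (x,ẋ)=(0.231103, 1.131241)
phase 2: p=0.4191, T=0.400, ωT=1.440880, cosh=2.230566, sinh=1.993846; start (x,ẋ)=(0.231103, 1.131241) → end (x,ẋ)=(0.625912, 1.173071)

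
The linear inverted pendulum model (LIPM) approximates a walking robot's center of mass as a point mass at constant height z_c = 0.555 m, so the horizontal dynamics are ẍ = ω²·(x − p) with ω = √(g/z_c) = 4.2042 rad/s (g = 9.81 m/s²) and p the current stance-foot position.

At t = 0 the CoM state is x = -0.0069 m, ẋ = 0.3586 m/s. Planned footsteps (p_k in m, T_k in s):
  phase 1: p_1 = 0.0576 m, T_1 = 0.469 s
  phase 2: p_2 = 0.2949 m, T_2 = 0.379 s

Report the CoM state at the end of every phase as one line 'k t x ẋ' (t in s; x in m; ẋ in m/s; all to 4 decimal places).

1 0.4690 0.1219 0.3579
2 0.8480 0.0524 -0.7991

phase 1: p=0.0576, T=0.469, ωT=1.971770, cosh=3.661294, sinh=3.522084; start (x,ẋ)=(-0.006900, 0.358600) → end (x,ẋ)=(0.121865, 0.357853)
phase 2: p=0.2949, T=0.379, ωT=1.593392, cosh=2.561822, sinh=2.358587; start (x,ẋ)=(0.121865, 0.357853) → end (x,ẋ)=(0.052373, -0.799053)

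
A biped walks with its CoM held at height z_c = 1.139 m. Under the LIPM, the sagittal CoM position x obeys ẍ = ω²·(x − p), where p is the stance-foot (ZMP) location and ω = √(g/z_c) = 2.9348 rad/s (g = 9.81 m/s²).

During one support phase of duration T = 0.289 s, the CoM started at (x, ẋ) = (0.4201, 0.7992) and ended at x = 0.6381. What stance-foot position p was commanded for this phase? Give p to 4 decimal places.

p = 0.5293

ωT = 2.9348·0.289 = 0.848157; cosh(ωT) = 1.381771, sinh(ωT) = 0.953568
x(T) = p + (x₀−p)·cosh(ωT) + (ẋ₀/ω)·sinh(ωT) ⇒ p·(1 − cosh) = x(T) − x₀·cosh − (ẋ₀/ω)·sinh
numerator   = 0.6381 − (0.4201)·1.381771 − (0.7992/2.9348)·0.953568 = -0.202056
denominator = 1 − 1.381771 = -0.381771
p = -0.202056 / -0.381771 = 0.5293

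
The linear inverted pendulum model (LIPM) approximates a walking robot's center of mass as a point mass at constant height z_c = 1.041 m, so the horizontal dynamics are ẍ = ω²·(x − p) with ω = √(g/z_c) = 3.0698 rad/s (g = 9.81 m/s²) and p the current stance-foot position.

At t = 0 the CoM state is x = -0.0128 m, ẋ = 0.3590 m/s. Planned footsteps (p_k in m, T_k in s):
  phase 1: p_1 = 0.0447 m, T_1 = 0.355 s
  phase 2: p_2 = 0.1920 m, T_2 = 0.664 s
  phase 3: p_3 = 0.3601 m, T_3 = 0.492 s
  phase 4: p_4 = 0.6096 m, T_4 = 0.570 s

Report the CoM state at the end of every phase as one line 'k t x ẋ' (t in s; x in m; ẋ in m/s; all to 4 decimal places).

phase 1: p=0.0447, T=0.355, ωT=1.089779, cosh=1.654954, sinh=1.318663; start (x,ẋ)=(-0.012800, 0.359000) → end (x,ẋ)=(0.103752, 0.361367)
phase 2: p=0.1920, T=0.664, ωT=2.038347, cosh=3.904076, sinh=3.773832; start (x,ẋ)=(0.103752, 0.361367) → end (x,ẋ)=(0.291717, 0.388459)
phase 3: p=0.3601, T=0.492, ωT=1.510342, cosh=2.374556, sinh=2.153721; start (x,ẋ)=(0.291717, 0.388459) → end (x,ẋ)=(0.470257, 0.470303)
phase 4: p=0.6096, T=0.570, ωT=1.749786, cosh=2.963591, sinh=2.789780; start (x,ẋ)=(0.470257, 0.470303) → end (x,ẋ)=(0.624046, 0.200439)

1 0.3550 0.1038 0.3614
2 1.0190 0.2917 0.3885
3 1.5110 0.4703 0.4703
4 2.0810 0.6240 0.2004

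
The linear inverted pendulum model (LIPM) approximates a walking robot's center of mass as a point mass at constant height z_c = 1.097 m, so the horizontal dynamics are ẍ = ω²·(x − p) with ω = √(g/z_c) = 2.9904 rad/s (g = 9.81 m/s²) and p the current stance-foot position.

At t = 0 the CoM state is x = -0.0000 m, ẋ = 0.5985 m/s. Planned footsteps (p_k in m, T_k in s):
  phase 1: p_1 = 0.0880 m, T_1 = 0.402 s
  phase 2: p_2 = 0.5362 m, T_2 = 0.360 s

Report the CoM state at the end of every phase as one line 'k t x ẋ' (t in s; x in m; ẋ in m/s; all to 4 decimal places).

phase 1: p=0.0880, T=0.402, ωT=1.202141, cosh=1.813891, sinh=1.513341; start (x,ẋ)=(-0.000000, 0.598500) → end (x,ẋ)=(0.231258, 0.687370)
phase 2: p=0.5362, T=0.360, ωT=1.076544, cosh=1.637646, sinh=1.296875; start (x,ẋ)=(0.231258, 0.687370) → end (x,ẋ)=(0.334912, -0.056948)

1 0.4020 0.2313 0.6874
2 0.7620 0.3349 -0.0569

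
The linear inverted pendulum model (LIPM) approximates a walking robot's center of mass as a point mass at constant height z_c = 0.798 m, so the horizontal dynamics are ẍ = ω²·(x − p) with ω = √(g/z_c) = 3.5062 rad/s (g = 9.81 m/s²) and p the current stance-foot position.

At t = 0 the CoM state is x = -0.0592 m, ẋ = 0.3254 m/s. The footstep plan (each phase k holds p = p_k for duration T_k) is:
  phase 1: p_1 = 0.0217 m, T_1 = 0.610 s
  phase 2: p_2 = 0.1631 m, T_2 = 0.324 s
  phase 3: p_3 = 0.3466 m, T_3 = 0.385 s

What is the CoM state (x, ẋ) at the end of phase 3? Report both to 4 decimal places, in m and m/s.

x = -0.2800, ẋ = -1.9828

phase 1: p=0.0217, T=0.610, ωT=2.138782, cosh=4.303445, sinh=4.185647; start (x,ẋ)=(-0.059200, 0.325400) → end (x,ẋ)=(0.062009, 0.213076)
phase 2: p=0.1631, T=0.324, ωT=1.136009, cosh=1.717706, sinh=1.396608; start (x,ẋ)=(0.062009, 0.213076) → end (x,ẋ)=(0.074328, -0.129021)
phase 3: p=0.3466, T=0.385, ωT=1.349887, cosh=2.058130, sinh=1.798860; start (x,ẋ)=(0.074328, -0.129021) → end (x,ẋ)=(-0.279965, -1.982804)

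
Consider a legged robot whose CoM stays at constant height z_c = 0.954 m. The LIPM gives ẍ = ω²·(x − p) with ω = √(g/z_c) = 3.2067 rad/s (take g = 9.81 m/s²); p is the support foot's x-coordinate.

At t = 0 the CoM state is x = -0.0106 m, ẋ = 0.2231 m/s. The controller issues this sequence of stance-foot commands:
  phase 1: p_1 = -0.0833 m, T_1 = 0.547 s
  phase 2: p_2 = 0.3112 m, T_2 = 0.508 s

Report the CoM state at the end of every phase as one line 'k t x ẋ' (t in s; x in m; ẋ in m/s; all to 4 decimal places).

1 0.5470 0.3280 1.3172
2 1.0550 1.3626 3.6192

phase 1: p=-0.0833, T=0.547, ωT=1.754065, cosh=2.975556, sinh=2.802487; start (x,ẋ)=(-0.010600, 0.223100) → end (x,ẋ)=(0.328001, 1.317182)
phase 2: p=0.3112, T=0.508, ωT=1.629004, cosh=2.647458, sinh=2.451333; start (x,ẋ)=(0.328001, 1.317182) → end (x,ẋ)=(1.362587, 3.619248)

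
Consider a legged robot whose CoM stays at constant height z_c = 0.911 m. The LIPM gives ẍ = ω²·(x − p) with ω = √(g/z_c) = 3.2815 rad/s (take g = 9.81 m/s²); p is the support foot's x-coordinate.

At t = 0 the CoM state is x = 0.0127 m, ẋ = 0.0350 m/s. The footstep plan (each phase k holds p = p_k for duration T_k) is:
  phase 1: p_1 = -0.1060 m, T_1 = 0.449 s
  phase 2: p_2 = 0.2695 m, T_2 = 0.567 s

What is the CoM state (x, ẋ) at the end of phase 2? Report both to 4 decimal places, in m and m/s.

x = 0.8498, ẋ = 2.0833

phase 1: p=-0.1060, T=0.449, ωT=1.473394, cosh=2.296583, sinh=2.067436; start (x,ẋ)=(0.012700, 0.035000) → end (x,ẋ)=(0.188655, 0.885676)
phase 2: p=0.2695, T=0.567, ωT=1.860610, cosh=3.291619, sinh=3.136041; start (x,ẋ)=(0.188655, 0.885676) → end (x,ẋ)=(0.849807, 2.083342)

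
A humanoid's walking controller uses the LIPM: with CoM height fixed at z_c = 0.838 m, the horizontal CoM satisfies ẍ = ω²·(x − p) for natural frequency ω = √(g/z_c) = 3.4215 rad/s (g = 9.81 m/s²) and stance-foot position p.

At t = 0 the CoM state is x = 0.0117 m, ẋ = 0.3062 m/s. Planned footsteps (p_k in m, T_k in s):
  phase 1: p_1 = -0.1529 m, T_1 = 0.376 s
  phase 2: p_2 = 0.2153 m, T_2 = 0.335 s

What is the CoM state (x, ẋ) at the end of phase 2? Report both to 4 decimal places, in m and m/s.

phase 1: p=-0.1529, T=0.376, ωT=1.286484, cosh=1.948138, sinh=1.671898; start (x,ẋ)=(0.011700, 0.306200) → end (x,ẋ)=(0.317387, 1.538098)
phase 2: p=0.2153, T=0.335, ωT=1.146203, cosh=1.732032, sinh=1.414190; start (x,ẋ)=(0.317387, 1.538098) → end (x,ẋ)=(1.027851, 3.157995)

x = 1.0279, ẋ = 3.1580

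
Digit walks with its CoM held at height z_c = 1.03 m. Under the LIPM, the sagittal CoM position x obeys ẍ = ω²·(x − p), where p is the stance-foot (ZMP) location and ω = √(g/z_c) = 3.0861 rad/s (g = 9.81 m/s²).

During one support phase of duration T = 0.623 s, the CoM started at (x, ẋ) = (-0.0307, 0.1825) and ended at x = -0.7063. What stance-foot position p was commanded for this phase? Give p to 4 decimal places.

ωT = 3.0861·0.623 = 1.922640; cosh(ωT) = 3.492606, sinh(ωT) = 3.346386
x(T) = p + (x₀−p)·cosh(ωT) + (ẋ₀/ω)·sinh(ωT) ⇒ p·(1 − cosh) = x(T) − x₀·cosh − (ẋ₀/ω)·sinh
numerator   = -0.7063 − (-0.0307)·3.492606 − (0.1825/3.0861)·3.346386 = -0.796969
denominator = 1 − 3.492606 = -2.492606
p = -0.796969 / -2.492606 = 0.3197

p = 0.3197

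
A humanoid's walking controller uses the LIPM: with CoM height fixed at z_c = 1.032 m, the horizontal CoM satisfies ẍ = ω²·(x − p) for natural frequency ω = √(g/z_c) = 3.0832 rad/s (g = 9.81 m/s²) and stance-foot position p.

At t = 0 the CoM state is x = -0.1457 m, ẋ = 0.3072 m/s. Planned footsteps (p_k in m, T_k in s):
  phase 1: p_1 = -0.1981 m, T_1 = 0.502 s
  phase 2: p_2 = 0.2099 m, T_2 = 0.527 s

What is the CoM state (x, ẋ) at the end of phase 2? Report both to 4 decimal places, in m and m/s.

x = 0.9474, ẋ = 2.5278

phase 1: p=-0.1981, T=0.502, ωT=1.547766, cosh=2.456840, sinh=2.244118; start (x,ẋ)=(-0.145700, 0.307200) → end (x,ẋ)=(0.154235, 1.117300)
phase 2: p=0.2099, T=0.527, ωT=1.624846, cosh=2.637290, sinh=2.440349; start (x,ẋ)=(0.154235, 1.117300) → end (x,ẋ)=(0.947437, 2.527818)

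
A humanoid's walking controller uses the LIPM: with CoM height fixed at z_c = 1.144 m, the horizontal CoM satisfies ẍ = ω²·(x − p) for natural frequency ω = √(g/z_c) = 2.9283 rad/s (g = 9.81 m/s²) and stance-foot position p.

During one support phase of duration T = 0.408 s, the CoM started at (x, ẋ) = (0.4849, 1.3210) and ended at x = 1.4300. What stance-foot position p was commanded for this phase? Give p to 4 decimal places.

ωT = 2.9283·0.408 = 1.194746; cosh(ωT) = 1.802750, sinh(ωT) = 1.499970
x(T) = p + (x₀−p)·cosh(ωT) + (ẋ₀/ω)·sinh(ωT) ⇒ p·(1 − cosh) = x(T) − x₀·cosh − (ẋ₀/ω)·sinh
numerator   = 1.4300 − (0.4849)·1.802750 − (1.3210/2.9283)·1.499970 = -0.120812
denominator = 1 − 1.802750 = -0.802750
p = -0.120812 / -0.802750 = 0.1505

p = 0.1505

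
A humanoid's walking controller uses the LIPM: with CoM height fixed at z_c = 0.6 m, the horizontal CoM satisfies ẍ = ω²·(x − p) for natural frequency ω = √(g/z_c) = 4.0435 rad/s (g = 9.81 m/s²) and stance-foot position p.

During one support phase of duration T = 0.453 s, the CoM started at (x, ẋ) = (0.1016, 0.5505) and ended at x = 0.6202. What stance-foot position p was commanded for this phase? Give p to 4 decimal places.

p = 0.0542

ωT = 4.0435·0.453 = 1.831705; cosh(ωT) = 3.202334, sinh(ωT) = 3.042194
x(T) = p + (x₀−p)·cosh(ωT) + (ẋ₀/ω)·sinh(ωT) ⇒ p·(1 − cosh) = x(T) − x₀·cosh − (ẋ₀/ω)·sinh
numerator   = 0.6202 − (0.1016)·3.202334 − (0.5505/4.0435)·3.042194 = -0.119335
denominator = 1 − 3.202334 = -2.202334
p = -0.119335 / -2.202334 = 0.0542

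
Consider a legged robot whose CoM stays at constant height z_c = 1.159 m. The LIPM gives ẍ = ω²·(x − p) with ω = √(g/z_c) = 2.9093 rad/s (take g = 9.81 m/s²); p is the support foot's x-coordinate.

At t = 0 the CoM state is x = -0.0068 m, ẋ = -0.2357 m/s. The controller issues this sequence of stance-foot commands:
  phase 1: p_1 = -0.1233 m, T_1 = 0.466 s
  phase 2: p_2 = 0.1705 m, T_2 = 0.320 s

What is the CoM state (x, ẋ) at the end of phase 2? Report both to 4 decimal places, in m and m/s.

phase 1: p=-0.1233, T=0.466, ωT=1.355734, cosh=2.068682, sinh=1.810924; start (x,ẋ)=(-0.006800, -0.235700) → end (x,ẋ)=(-0.029012, 0.126194)
phase 2: p=0.1705, T=0.320, ωT=0.930976, cosh=1.465576, sinh=1.071408; start (x,ẋ)=(-0.029012, 0.126194) → end (x,ẋ)=(-0.075427, -0.436942)

x = -0.0754, ẋ = -0.4369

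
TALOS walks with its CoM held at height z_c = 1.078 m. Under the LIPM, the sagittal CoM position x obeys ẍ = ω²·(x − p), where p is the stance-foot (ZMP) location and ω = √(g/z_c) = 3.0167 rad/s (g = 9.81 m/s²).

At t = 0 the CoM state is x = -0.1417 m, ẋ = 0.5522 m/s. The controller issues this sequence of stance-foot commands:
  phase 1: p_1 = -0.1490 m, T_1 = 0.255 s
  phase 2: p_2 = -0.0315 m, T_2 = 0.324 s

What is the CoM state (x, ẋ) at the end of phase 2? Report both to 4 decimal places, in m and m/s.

x = 0.3208, ẋ = 1.2886

phase 1: p=-0.1490, T=0.255, ωT=0.769259, cosh=1.310761, sinh=0.847404; start (x,ẋ)=(-0.141700, 0.552200) → end (x,ẋ)=(0.015684, 0.742464)
phase 2: p=-0.0315, T=0.324, ωT=0.977411, cosh=1.516925, sinh=1.140641; start (x,ẋ)=(0.015684, 0.742464) → end (x,ẋ)=(0.320807, 1.288621)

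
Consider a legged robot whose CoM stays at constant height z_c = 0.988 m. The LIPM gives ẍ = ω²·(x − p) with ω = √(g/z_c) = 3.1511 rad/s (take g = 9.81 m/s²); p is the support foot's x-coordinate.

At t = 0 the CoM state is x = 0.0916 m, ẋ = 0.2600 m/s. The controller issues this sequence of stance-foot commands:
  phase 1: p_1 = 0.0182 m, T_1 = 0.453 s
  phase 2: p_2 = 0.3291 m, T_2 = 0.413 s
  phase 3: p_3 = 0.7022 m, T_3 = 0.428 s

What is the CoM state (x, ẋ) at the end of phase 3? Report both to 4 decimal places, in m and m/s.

phase 1: p=0.0182, T=0.453, ωT=1.427448, cosh=2.203985, sinh=1.964065; start (x,ẋ)=(0.091600, 0.260000) → end (x,ẋ)=(0.342029, 1.027306)
phase 2: p=0.3291, T=0.413, ωT=1.301404, cosh=1.973301, sinh=1.701152; start (x,ẋ)=(0.342029, 1.027306) → end (x,ẋ)=(0.909214, 2.096491)
phase 3: p=0.7022, T=0.428, ωT=1.348671, cosh=2.055943, sinh=1.796358; start (x,ẋ)=(0.909214, 2.096491) → end (x,ẋ)=(2.322964, 5.482074)

x = 2.3230, ẋ = 5.4821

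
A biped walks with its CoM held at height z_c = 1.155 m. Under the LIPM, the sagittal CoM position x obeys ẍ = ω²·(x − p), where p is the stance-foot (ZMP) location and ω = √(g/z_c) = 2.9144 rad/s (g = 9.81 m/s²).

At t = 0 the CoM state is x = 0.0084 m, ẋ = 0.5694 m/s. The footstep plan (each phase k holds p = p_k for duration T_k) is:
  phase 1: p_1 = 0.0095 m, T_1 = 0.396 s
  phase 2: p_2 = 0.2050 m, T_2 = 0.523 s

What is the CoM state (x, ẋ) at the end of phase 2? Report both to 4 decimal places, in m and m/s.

x = 1.1425, ẋ = 2.8958

phase 1: p=0.0095, T=0.396, ωT=1.154102, cosh=1.743258, sinh=1.427918; start (x,ẋ)=(0.008400, 0.569400) → end (x,ẋ)=(0.286561, 0.988033)
phase 2: p=0.2050, T=0.523, ωT=1.524231, cosh=2.404700, sinh=2.186912; start (x,ẋ)=(0.286561, 0.988033) → end (x,ẋ)=(1.142533, 2.895759)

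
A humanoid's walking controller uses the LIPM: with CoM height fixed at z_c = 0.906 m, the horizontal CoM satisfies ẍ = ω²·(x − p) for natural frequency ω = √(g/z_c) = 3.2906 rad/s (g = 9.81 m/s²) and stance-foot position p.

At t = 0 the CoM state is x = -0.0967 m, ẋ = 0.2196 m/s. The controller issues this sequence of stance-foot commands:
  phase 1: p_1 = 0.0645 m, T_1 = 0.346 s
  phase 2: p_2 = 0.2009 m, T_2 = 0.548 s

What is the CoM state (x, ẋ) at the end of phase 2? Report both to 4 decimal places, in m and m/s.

phase 1: p=0.0645, T=0.346, ωT=1.138548, cosh=1.721257, sinh=1.400973; start (x,ẋ)=(-0.096700, 0.219600) → end (x,ẋ)=(-0.119472, -0.365151)
phase 2: p=0.2009, T=0.548, ωT=1.803249, cosh=3.117048, sinh=2.952285; start (x,ẋ)=(-0.119472, -0.365151) → end (x,ẋ)=(-1.125323, -4.250539)

x = -1.1253, ẋ = -4.2505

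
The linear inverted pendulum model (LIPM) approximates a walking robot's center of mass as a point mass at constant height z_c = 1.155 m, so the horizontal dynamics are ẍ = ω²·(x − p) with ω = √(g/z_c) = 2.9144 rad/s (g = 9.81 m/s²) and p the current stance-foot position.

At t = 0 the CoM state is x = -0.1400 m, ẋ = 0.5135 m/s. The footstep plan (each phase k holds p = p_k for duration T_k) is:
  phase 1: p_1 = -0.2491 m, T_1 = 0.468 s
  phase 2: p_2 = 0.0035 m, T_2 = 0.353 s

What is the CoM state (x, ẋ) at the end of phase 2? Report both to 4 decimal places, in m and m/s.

x = 1.1630, ẋ = 3.6602

phase 1: p=-0.2491, T=0.468, ωT=1.363939, cosh=2.083612, sinh=1.827960; start (x,ẋ)=(-0.140000, 0.513500) → end (x,ẋ)=(0.300298, 1.651155)
phase 2: p=0.0035, T=0.353, ωT=1.028783, cosh=1.577551, sinh=1.220109; start (x,ẋ)=(0.300298, 1.651155) → end (x,ẋ)=(1.162967, 3.660159)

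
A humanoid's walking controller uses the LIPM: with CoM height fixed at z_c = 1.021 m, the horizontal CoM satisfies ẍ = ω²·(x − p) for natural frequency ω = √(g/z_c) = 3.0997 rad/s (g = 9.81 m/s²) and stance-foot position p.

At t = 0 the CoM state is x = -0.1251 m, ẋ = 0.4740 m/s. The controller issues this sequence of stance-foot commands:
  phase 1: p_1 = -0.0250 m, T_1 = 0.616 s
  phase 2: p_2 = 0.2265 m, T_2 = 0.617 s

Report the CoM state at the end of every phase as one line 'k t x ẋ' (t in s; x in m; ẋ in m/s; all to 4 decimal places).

phase 1: p=-0.0250, T=0.616, ωT=1.909415, cosh=3.448654, sinh=3.300487; start (x,ẋ)=(-0.125100, 0.474000) → end (x,ẋ)=(0.134494, 0.610587)
phase 2: p=0.2265, T=0.617, ωT=1.912515, cosh=3.458901, sinh=3.311193; start (x,ẋ)=(0.134494, 0.610587) → end (x,ẋ)=(0.560507, 1.167634)

1 0.6160 0.1345 0.6106
2 1.2330 0.5605 1.1676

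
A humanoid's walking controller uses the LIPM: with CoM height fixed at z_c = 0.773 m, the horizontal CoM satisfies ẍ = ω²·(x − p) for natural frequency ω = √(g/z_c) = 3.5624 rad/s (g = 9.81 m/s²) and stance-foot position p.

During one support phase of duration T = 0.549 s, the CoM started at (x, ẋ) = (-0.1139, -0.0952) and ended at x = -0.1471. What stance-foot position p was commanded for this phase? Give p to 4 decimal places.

p = -0.1367

ωT = 3.5624·0.549 = 1.955758; cosh(ωT) = 3.605365, sinh(ωT) = 3.463908
x(T) = p + (x₀−p)·cosh(ωT) + (ẋ₀/ω)·sinh(ωT) ⇒ p·(1 − cosh) = x(T) − x₀·cosh − (ẋ₀/ω)·sinh
numerator   = -0.1471 − (-0.1139)·3.605365 − (-0.0952/3.5624)·3.463908 = 0.356119
denominator = 1 − 3.605365 = -2.605365
p = 0.356119 / -2.605365 = -0.1367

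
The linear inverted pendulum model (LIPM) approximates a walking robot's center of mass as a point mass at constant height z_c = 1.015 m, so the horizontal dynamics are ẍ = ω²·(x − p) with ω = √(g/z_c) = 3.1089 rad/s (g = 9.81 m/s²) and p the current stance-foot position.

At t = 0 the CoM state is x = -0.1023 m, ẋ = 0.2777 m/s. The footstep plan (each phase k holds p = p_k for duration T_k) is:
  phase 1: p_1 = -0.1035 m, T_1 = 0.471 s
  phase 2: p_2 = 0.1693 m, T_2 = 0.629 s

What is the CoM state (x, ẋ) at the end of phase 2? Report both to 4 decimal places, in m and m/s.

x = 0.5679, ẋ = 1.3682

phase 1: p=-0.1035, T=0.471, ωT=1.464292, cosh=2.277861, sinh=2.046619; start (x,ẋ)=(-0.102300, 0.277700) → end (x,ẋ)=(0.082046, 0.640197)
phase 2: p=0.1693, T=0.629, ωT=1.955498, cosh=3.604466, sinh=3.462972; start (x,ẋ)=(0.082046, 0.640197) → end (x,ẋ)=(0.567905, 1.368190)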